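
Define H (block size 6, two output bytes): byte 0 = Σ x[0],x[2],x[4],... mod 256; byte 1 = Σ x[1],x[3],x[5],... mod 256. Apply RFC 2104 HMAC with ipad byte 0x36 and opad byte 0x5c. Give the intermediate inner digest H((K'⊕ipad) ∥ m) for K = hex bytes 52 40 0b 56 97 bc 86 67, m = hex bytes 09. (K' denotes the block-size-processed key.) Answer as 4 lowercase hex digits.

c1fb

Key hex bytes 52 40 0b 56 97 bc 86 67 is 8 bytes > B = 6, so hash it first: H(key) = 7a b9, then zero-pad to 6 bytes: K' = 7a b9 00 00 00 00.
K' ⊕ ipad = 4c 8f 36 36 36 36.
Inner input = 4c 8f 36 36 36 36 ∥ 09.
Inner hash: even-index sum = 193 mod 256 = 193; odd-index sum = 251 mod 256 = 251 → c1 fb.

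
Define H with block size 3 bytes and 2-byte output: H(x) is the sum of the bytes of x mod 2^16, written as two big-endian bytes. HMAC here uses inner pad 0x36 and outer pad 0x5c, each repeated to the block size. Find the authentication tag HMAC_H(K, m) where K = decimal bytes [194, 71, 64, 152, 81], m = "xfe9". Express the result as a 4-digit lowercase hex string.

0213

Key decimal bytes [194, 71, 64, 152, 81] = c2 47 40 98 51 is 5 bytes > B = 3, so hash it first: H(key) = 02 32, then zero-pad to 3 bytes: K' = 02 32 00.
K' ⊕ ipad = 34 04 36.  K' ⊕ opad = 5e 6e 5c.
Inner input = (K'⊕ipad) ∥ m = 34 04 36 ∥ 78 66 65 39.
Inner hash: sum = 52+4+54+120+102+101+57 = 490 → 01 ea.
Outer input = (K'⊕opad) ∥ inner = 5e 6e 5c ∥ 01 ea.
Outer hash (tag): sum = 94+110+92+1+234 = 531 → 02 13.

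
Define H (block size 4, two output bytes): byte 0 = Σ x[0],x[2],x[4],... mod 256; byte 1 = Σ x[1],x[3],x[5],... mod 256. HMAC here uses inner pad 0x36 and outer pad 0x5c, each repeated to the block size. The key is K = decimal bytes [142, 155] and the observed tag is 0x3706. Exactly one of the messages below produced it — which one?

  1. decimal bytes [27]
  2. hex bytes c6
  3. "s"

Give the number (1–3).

Key decimal bytes [142, 155] = 8e 9b is 2 bytes ≤ B = 4; zero-pad to 4 bytes: K' = 8e 9b 00 00.
K' ⊕ ipad = b8 ad 36 36; K' ⊕ opad = d2 c7 5c 5c.
m1: inner = H(b8 ad 36 36 1b) = 09 e3; tag = H(d2 c7 5c 5c 09 e3) = 3706 ← matches
m2: inner = H(b8 ad 36 36 c6) = b4 e3; tag = H(d2 c7 5c 5c b4 e3) = e206
m3: inner = H(b8 ad 36 36 73) = 61 e3; tag = H(d2 c7 5c 5c 61 e3) = 8f06

1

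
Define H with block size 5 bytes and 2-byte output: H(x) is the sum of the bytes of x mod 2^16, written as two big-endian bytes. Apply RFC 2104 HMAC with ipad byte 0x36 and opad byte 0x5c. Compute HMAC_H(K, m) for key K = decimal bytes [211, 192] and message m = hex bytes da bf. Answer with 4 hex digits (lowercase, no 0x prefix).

0259

Key decimal bytes [211, 192] = d3 c0 is 2 bytes ≤ B = 5; zero-pad to 5 bytes: K' = d3 c0 00 00 00.
K' ⊕ ipad = e5 f6 36 36 36.  K' ⊕ opad = 8f 9c 5c 5c 5c.
Inner input = (K'⊕ipad) ∥ m = e5 f6 36 36 36 ∥ da bf.
Inner hash: sum = 229+246+54+54+54+218+191 = 1046 → 04 16.
Outer input = (K'⊕opad) ∥ inner = 8f 9c 5c 5c 5c ∥ 04 16.
Outer hash (tag): sum = 143+156+92+92+92+4+22 = 601 → 02 59.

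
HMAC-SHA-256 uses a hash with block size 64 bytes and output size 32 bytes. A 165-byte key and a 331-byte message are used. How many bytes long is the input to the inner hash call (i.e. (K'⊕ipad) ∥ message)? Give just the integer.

Key is 165 > 64 bytes, so it is hashed to 32 bytes then zero-padded to 64: |K'| = 64.
Inner input = (K'⊕ipad) ∥ m → 64 + 331 = 395 bytes.

395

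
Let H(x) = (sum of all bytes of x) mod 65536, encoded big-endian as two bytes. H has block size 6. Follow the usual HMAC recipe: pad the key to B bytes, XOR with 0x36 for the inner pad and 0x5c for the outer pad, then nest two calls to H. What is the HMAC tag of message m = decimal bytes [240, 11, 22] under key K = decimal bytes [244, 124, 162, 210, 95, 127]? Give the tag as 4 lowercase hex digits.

Key decimal bytes [244, 124, 162, 210, 95, 127] = f4 7c a2 d2 5f 7f is exactly B = 6 bytes: K' = f4 7c a2 d2 5f 7f.
K' ⊕ ipad = c2 4a 94 e4 69 49.  K' ⊕ opad = a8 20 fe 8e 03 23.
Inner input = (K'⊕ipad) ∥ m = c2 4a 94 e4 69 49 ∥ f0 0b 16.
Inner hash: sum = 194+74+148+228+105+73+240+11+22 = 1095 → 04 47.
Outer input = (K'⊕opad) ∥ inner = a8 20 fe 8e 03 23 ∥ 04 47.
Outer hash (tag): sum = 168+32+254+142+3+35+4+71 = 709 → 02 c5.

02c5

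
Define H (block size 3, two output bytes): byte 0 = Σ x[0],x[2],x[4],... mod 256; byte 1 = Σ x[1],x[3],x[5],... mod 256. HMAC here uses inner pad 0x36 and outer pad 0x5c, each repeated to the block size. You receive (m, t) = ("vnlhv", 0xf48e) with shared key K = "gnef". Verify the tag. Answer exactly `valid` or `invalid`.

invalid

Key "gnef" = 67 6e 65 66 is 4 bytes > B = 3, so hash it first: H(key) = cc d4, then zero-pad to 3 bytes: K' = cc d4 00.
K' ⊕ ipad = fa e2 36; K' ⊕ opad = 90 88 5c.
Inner hash: even-index sum = 518 mod 256 = 6; odd-index sum = 570 mod 256 = 58 → 06 3a.
Outer hash (recomputed tag): even-index sum = 294 mod 256 = 38; odd-index sum = 142 mod 256 = 142 → 26 8e.
Recomputed tag = 268e; claimed = f48e → mismatch.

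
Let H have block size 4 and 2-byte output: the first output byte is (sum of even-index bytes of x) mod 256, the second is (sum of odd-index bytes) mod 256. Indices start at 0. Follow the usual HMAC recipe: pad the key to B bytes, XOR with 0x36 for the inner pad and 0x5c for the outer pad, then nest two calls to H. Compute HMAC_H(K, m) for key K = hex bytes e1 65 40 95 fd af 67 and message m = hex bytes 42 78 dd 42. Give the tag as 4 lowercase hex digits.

3de0

Key hex bytes e1 65 40 95 fd af 67 is 7 bytes > B = 4, so hash it first: H(key) = 85 a9, then zero-pad to 4 bytes: K' = 85 a9 00 00.
K' ⊕ ipad = b3 9f 36 36.  K' ⊕ opad = d9 f5 5c 5c.
Inner input = (K'⊕ipad) ∥ m = b3 9f 36 36 ∥ 42 78 dd 42.
Inner hash: even-index sum = 520 mod 256 = 8; odd-index sum = 399 mod 256 = 143 → 08 8f.
Outer input = (K'⊕opad) ∥ inner = d9 f5 5c 5c ∥ 08 8f.
Outer hash (tag): even-index sum = 317 mod 256 = 61; odd-index sum = 480 mod 256 = 224 → 3d e0.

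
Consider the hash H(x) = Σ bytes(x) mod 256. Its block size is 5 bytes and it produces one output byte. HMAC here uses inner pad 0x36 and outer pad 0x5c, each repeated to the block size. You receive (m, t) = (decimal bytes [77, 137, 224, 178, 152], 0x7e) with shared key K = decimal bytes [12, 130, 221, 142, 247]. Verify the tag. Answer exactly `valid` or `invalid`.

valid

Key decimal bytes [12, 130, 221, 142, 247] = 0c 82 dd 8e f7 is exactly B = 5 bytes: K' = 0c 82 dd 8e f7.
K' ⊕ ipad = 3a b4 eb b8 c1; K' ⊕ opad = 50 de 81 d2 ab.
Inner hash: sum = 58+180+235+184+193+77+137+224+178+152 = 1618; mod 256 = 82 → 52.
Outer hash (recomputed tag): sum = 80+222+129+210+171+82 = 894; mod 256 = 126 → 7e.
Recomputed tag = 7e; claimed = 7e → match.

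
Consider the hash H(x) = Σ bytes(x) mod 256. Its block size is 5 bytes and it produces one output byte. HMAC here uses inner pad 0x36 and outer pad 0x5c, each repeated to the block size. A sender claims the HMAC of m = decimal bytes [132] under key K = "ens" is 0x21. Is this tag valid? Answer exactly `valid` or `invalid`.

Key "ens" = 65 6e 73 is 3 bytes ≤ B = 5; zero-pad to 5 bytes: K' = 65 6e 73 00 00.
K' ⊕ ipad = 53 58 45 36 36; K' ⊕ opad = 39 32 2f 5c 5c.
Inner hash: sum = 83+88+69+54+54+132 = 480; mod 256 = 224 → e0.
Outer hash (recomputed tag): sum = 57+50+47+92+92+224 = 562; mod 256 = 50 → 32.
Recomputed tag = 32; claimed = 21 → mismatch.

invalid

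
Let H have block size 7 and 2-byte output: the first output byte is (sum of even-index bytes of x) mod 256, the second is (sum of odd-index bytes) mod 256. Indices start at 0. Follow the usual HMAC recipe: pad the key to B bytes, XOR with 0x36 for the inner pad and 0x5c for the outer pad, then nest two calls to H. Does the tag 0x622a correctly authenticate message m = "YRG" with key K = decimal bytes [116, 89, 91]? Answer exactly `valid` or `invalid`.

valid

Key decimal bytes [116, 89, 91] = 74 59 5b is 3 bytes ≤ B = 7; zero-pad to 7 bytes: K' = 74 59 5b 00 00 00 00.
K' ⊕ ipad = 42 6f 6d 36 36 36 36; K' ⊕ opad = 28 05 07 5c 5c 5c 5c.
Inner hash: even-index sum = 365 mod 256 = 109; odd-index sum = 379 mod 256 = 123 → 6d 7b.
Outer hash (recomputed tag): even-index sum = 354 mod 256 = 98; odd-index sum = 298 mod 256 = 42 → 62 2a.
Recomputed tag = 622a; claimed = 622a → match.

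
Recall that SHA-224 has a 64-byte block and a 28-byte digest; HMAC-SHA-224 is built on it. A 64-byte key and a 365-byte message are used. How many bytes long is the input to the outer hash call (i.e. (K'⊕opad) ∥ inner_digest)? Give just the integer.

Key is 64 ≤ 64 bytes, zero-padded: |K'| = 64.
Outer input = (K'⊕opad) ∥ H(inner) → 64 + 28 = 92 bytes.

92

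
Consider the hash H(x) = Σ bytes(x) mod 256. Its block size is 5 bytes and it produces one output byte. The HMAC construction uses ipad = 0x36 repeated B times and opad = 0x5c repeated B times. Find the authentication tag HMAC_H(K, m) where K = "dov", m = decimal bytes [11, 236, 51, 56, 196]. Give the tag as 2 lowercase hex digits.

ca

Key "dov" = 64 6f 76 is 3 bytes ≤ B = 5; zero-pad to 5 bytes: K' = 64 6f 76 00 00.
K' ⊕ ipad = 52 59 40 36 36.  K' ⊕ opad = 38 33 2a 5c 5c.
Inner input = (K'⊕ipad) ∥ m = 52 59 40 36 36 ∥ 0b ec 33 38 c4.
Inner hash: sum = 82+89+64+54+54+11+236+51+56+196 = 893; mod 256 = 125 → 7d.
Outer input = (K'⊕opad) ∥ inner = 38 33 2a 5c 5c ∥ 7d.
Outer hash (tag): sum = 56+51+42+92+92+125 = 458; mod 256 = 202 → ca.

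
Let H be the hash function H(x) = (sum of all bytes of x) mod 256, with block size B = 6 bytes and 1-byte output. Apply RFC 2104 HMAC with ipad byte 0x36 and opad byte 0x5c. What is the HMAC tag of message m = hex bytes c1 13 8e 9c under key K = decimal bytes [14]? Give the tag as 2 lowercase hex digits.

62

Key decimal bytes [14] = 0e is 1 byte ≤ B = 6; zero-pad to 6 bytes: K' = 0e 00 00 00 00 00.
K' ⊕ ipad = 38 36 36 36 36 36.  K' ⊕ opad = 52 5c 5c 5c 5c 5c.
Inner input = (K'⊕ipad) ∥ m = 38 36 36 36 36 36 ∥ c1 13 8e 9c.
Inner hash: sum = 56+54+54+54+54+54+193+19+142+156 = 836; mod 256 = 68 → 44.
Outer input = (K'⊕opad) ∥ inner = 52 5c 5c 5c 5c 5c ∥ 44.
Outer hash (tag): sum = 82+92+92+92+92+92+68 = 610; mod 256 = 98 → 62.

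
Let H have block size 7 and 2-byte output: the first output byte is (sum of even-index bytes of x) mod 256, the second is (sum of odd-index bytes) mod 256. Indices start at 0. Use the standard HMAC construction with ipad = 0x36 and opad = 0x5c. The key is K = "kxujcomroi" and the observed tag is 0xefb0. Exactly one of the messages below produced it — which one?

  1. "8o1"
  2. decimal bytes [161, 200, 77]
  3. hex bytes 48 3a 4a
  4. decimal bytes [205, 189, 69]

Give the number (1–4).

Key "kxujcomroi" = 6b 78 75 6a 63 6f 6d 72 6f 69 is 10 bytes > B = 7, so hash it first: H(key) = 1f 2c, then zero-pad to 7 bytes: K' = 1f 2c 00 00 00 00 00.
K' ⊕ ipad = 29 1a 36 36 36 36 36; K' ⊕ opad = 43 70 5c 5c 5c 5c 5c.
m1: inner = H(29 1a 36 36 36 36 36 38 6f 31) = 3a ef; tag = H(43 70 5c 5c 5c 5c 5c 3a ef) = 4662
m2: inner = H(29 1a 36 36 36 36 36 a1 c8 4d) = 93 74; tag = H(43 70 5c 5c 5c 5c 5c 93 74) = cbbb
m3: inner = H(29 1a 36 36 36 36 36 48 3a 4a) = 05 18; tag = H(43 70 5c 5c 5c 5c 5c 05 18) = 6f2d
m4: inner = H(29 1a 36 36 36 36 36 cd bd 45) = 88 98; tag = H(43 70 5c 5c 5c 5c 5c 88 98) = efb0 ← matches

4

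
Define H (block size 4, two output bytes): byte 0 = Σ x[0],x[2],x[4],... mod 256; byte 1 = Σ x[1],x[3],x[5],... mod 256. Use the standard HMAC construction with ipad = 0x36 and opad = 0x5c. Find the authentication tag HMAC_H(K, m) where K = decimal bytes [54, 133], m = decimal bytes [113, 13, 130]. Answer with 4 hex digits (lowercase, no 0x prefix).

ef2b

Key decimal bytes [54, 133] = 36 85 is 2 bytes ≤ B = 4; zero-pad to 4 bytes: K' = 36 85 00 00.
K' ⊕ ipad = 00 b3 36 36.  K' ⊕ opad = 6a d9 5c 5c.
Inner input = (K'⊕ipad) ∥ m = 00 b3 36 36 ∥ 71 0d 82.
Inner hash: even-index sum = 297 mod 256 = 41; odd-index sum = 246 mod 256 = 246 → 29 f6.
Outer input = (K'⊕opad) ∥ inner = 6a d9 5c 5c ∥ 29 f6.
Outer hash (tag): even-index sum = 239 mod 256 = 239; odd-index sum = 555 mod 256 = 43 → ef 2b.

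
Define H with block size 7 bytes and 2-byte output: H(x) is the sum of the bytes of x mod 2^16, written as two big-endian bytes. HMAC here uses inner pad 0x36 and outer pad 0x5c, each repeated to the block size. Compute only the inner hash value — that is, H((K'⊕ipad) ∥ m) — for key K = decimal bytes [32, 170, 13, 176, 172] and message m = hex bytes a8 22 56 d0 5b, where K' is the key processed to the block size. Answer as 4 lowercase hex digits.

Key decimal bytes [32, 170, 13, 176, 172] = 20 aa 0d b0 ac is 5 bytes ≤ B = 7; zero-pad to 7 bytes: K' = 20 aa 0d b0 ac 00 00.
K' ⊕ ipad = 16 9c 3b 86 9a 36 36.
Inner input = 16 9c 3b 86 9a 36 36 ∥ a8 22 56 d0 5b.
Inner hash: sum = 22+156+59+134+154+54+54+168+34+86+208+91 = 1220 → 04 c4.

04c4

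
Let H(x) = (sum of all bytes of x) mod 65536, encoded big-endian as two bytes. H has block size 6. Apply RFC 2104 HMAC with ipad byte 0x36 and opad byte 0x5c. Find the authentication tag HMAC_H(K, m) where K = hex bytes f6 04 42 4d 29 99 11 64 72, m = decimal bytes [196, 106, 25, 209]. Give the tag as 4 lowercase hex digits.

0269

Key hex bytes f6 04 42 4d 29 99 11 64 72 is 9 bytes > B = 6, so hash it first: H(key) = 03 32, then zero-pad to 6 bytes: K' = 03 32 00 00 00 00.
K' ⊕ ipad = 35 04 36 36 36 36.  K' ⊕ opad = 5f 6e 5c 5c 5c 5c.
Inner input = (K'⊕ipad) ∥ m = 35 04 36 36 36 36 ∥ c4 6a 19 d1.
Inner hash: sum = 53+4+54+54+54+54+196+106+25+209 = 809 → 03 29.
Outer input = (K'⊕opad) ∥ inner = 5f 6e 5c 5c 5c 5c ∥ 03 29.
Outer hash (tag): sum = 95+110+92+92+92+92+3+41 = 617 → 02 69.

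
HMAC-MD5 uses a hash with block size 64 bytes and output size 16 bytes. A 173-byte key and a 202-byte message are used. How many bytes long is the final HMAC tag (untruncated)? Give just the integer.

The tag is one MD5 digest: 16 bytes.

16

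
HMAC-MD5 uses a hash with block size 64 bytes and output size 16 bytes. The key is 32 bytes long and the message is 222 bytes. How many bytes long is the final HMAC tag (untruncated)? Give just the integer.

The tag is one MD5 digest: 16 bytes.

16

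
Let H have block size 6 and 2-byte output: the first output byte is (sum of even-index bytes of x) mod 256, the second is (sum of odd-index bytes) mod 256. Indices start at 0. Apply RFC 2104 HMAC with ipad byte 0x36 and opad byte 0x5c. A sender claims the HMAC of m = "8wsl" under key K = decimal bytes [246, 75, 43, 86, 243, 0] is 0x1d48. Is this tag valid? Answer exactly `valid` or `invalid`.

invalid

Key decimal bytes [246, 75, 43, 86, 243, 0] = f6 4b 2b 56 f3 00 is exactly B = 6 bytes: K' = f6 4b 2b 56 f3 00.
K' ⊕ ipad = c0 7d 1d 60 c5 36; K' ⊕ opad = aa 17 77 0a af 5c.
Inner hash: even-index sum = 589 mod 256 = 77; odd-index sum = 502 mod 256 = 246 → 4d f6.
Outer hash (recomputed tag): even-index sum = 541 mod 256 = 29; odd-index sum = 371 mod 256 = 115 → 1d 73.
Recomputed tag = 1d73; claimed = 1d48 → mismatch.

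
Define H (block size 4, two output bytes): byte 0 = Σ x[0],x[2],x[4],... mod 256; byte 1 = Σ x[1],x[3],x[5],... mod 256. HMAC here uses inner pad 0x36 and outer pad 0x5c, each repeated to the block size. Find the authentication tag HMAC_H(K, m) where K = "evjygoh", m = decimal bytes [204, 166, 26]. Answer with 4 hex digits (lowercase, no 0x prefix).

e2a2

Key "evjygoh" = 65 76 6a 79 67 6f 68 is 7 bytes > B = 4, so hash it first: H(key) = 9e 5e, then zero-pad to 4 bytes: K' = 9e 5e 00 00.
K' ⊕ ipad = a8 68 36 36.  K' ⊕ opad = c2 02 5c 5c.
Inner input = (K'⊕ipad) ∥ m = a8 68 36 36 ∥ cc a6 1a.
Inner hash: even-index sum = 452 mod 256 = 196; odd-index sum = 324 mod 256 = 68 → c4 44.
Outer input = (K'⊕opad) ∥ inner = c2 02 5c 5c ∥ c4 44.
Outer hash (tag): even-index sum = 482 mod 256 = 226; odd-index sum = 162 mod 256 = 162 → e2 a2.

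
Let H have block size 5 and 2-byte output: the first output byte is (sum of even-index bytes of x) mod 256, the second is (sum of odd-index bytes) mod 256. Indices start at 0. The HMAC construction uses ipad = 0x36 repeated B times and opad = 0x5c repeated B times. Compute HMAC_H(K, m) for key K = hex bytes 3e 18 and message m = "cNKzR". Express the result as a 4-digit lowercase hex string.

7edc

Key hex bytes 3e 18 is 2 bytes ≤ B = 5; zero-pad to 5 bytes: K' = 3e 18 00 00 00.
K' ⊕ ipad = 08 2e 36 36 36.  K' ⊕ opad = 62 44 5c 5c 5c.
Inner input = (K'⊕ipad) ∥ m = 08 2e 36 36 36 ∥ 63 4e 4b 7a 52.
Inner hash: even-index sum = 316 mod 256 = 60; odd-index sum = 356 mod 256 = 100 → 3c 64.
Outer input = (K'⊕opad) ∥ inner = 62 44 5c 5c 5c ∥ 3c 64.
Outer hash (tag): even-index sum = 382 mod 256 = 126; odd-index sum = 220 mod 256 = 220 → 7e dc.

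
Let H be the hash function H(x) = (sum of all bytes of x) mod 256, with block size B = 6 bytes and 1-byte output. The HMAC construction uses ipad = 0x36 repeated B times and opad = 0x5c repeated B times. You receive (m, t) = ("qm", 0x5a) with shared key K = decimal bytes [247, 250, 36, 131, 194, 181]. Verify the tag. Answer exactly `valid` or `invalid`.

invalid

Key decimal bytes [247, 250, 36, 131, 194, 181] = f7 fa 24 83 c2 b5 is exactly B = 6 bytes: K' = f7 fa 24 83 c2 b5.
K' ⊕ ipad = c1 cc 12 b5 f4 83; K' ⊕ opad = ab a6 78 df 9e e9.
Inner hash: sum = 193+204+18+181+244+131+113+109 = 1193; mod 256 = 169 → a9.
Outer hash (recomputed tag): sum = 171+166+120+223+158+233+169 = 1240; mod 256 = 216 → d8.
Recomputed tag = d8; claimed = 5a → mismatch.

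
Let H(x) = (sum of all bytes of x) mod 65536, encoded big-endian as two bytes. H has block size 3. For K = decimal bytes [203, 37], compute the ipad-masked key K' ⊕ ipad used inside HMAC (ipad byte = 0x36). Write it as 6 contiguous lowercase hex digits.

Key decimal bytes [203, 37] = cb 25 is 2 bytes ≤ B = 3; zero-pad to 3 bytes: K' = cb 25 00.
XOR each byte with 0x36: cb⊕36=fd, 25⊕36=13, 00⊕36=36.

fd1336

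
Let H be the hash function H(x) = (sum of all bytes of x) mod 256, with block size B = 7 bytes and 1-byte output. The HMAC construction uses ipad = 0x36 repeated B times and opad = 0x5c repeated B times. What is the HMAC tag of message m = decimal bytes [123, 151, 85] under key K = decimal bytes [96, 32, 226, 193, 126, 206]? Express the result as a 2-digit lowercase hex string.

37

Key decimal bytes [96, 32, 226, 193, 126, 206] = 60 20 e2 c1 7e ce is 6 bytes ≤ B = 7; zero-pad to 7 bytes: K' = 60 20 e2 c1 7e ce 00.
K' ⊕ ipad = 56 16 d4 f7 48 f8 36.  K' ⊕ opad = 3c 7c be 9d 22 92 5c.
Inner input = (K'⊕ipad) ∥ m = 56 16 d4 f7 48 f8 36 ∥ 7b 97 55.
Inner hash: sum = 86+22+212+247+72+248+54+123+151+85 = 1300; mod 256 = 20 → 14.
Outer input = (K'⊕opad) ∥ inner = 3c 7c be 9d 22 92 5c ∥ 14.
Outer hash (tag): sum = 60+124+190+157+34+146+92+20 = 823; mod 256 = 55 → 37.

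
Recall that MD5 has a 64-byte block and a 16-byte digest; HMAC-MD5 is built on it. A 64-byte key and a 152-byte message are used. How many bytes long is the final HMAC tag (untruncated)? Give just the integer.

16

The tag is one MD5 digest: 16 bytes.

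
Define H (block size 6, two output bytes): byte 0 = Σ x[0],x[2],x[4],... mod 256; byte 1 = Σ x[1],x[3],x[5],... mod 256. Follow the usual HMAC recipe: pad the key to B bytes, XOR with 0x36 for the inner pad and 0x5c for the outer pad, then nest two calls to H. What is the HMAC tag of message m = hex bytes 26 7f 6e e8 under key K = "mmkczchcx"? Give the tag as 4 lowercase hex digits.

2af5

Key "mmkczchcx" = 6d 6d 6b 63 7a 63 68 63 78 is 9 bytes > B = 6, so hash it first: H(key) = 32 96, then zero-pad to 6 bytes: K' = 32 96 00 00 00 00.
K' ⊕ ipad = 04 a0 36 36 36 36.  K' ⊕ opad = 6e ca 5c 5c 5c 5c.
Inner input = (K'⊕ipad) ∥ m = 04 a0 36 36 36 36 ∥ 26 7f 6e e8.
Inner hash: even-index sum = 260 mod 256 = 4; odd-index sum = 627 mod 256 = 115 → 04 73.
Outer input = (K'⊕opad) ∥ inner = 6e ca 5c 5c 5c 5c ∥ 04 73.
Outer hash (tag): even-index sum = 298 mod 256 = 42; odd-index sum = 501 mod 256 = 245 → 2a f5.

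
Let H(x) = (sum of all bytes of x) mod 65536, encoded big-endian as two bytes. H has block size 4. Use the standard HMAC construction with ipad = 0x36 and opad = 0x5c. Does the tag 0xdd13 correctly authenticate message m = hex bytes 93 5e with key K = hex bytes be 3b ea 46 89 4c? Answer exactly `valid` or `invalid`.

invalid

Key hex bytes be 3b ea 46 89 4c is 6 bytes > B = 4, so hash it first: H(key) = 02 fe, then zero-pad to 4 bytes: K' = 02 fe 00 00.
K' ⊕ ipad = 34 c8 36 36; K' ⊕ opad = 5e a2 5c 5c.
Inner hash: sum = 52+200+54+54+147+94 = 601 → 02 59.
Outer hash (recomputed tag): sum = 94+162+92+92+2+89 = 531 → 02 13.
Recomputed tag = 0213; claimed = dd13 → mismatch.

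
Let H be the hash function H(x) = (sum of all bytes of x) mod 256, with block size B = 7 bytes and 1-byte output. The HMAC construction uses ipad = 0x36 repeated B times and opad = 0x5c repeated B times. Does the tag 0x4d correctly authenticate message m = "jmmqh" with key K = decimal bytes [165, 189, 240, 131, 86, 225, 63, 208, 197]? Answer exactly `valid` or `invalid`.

invalid

Key decimal bytes [165, 189, 240, 131, 86, 225, 63, 208, 197] = a5 bd f0 83 56 e1 3f d0 c5 is 9 bytes > B = 7, so hash it first: H(key) = e0, then zero-pad to 7 bytes: K' = e0 00 00 00 00 00 00.
K' ⊕ ipad = d6 36 36 36 36 36 36; K' ⊕ opad = bc 5c 5c 5c 5c 5c 5c.
Inner hash: sum = 214+54+54+54+54+54+54+106+109+109+113+104 = 1079; mod 256 = 55 → 37.
Outer hash (recomputed tag): sum = 188+92+92+92+92+92+92+55 = 795; mod 256 = 27 → 1b.
Recomputed tag = 1b; claimed = 4d → mismatch.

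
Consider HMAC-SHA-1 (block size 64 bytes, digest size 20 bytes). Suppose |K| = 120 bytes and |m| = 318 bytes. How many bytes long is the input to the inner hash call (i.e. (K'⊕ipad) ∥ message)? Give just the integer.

382

Key is 120 > 64 bytes, so it is hashed to 20 bytes then zero-padded to 64: |K'| = 64.
Inner input = (K'⊕ipad) ∥ m → 64 + 318 = 382 bytes.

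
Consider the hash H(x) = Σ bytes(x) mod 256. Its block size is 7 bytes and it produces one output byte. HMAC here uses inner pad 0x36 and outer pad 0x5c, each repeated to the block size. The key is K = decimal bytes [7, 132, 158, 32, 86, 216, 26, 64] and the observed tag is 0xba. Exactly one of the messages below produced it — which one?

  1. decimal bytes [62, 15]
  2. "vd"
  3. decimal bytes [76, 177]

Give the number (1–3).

Key decimal bytes [7, 132, 158, 32, 86, 216, 26, 64] = 07 84 9e 20 56 d8 1a 40 is 8 bytes > B = 7, so hash it first: H(key) = d1, then zero-pad to 7 bytes: K' = d1 00 00 00 00 00 00.
K' ⊕ ipad = e7 36 36 36 36 36 36; K' ⊕ opad = 8d 5c 5c 5c 5c 5c 5c.
m1: inner = H(e7 36 36 36 36 36 36 3e 0f) = 78; tag = H(8d 5c 5c 5c 5c 5c 5c 78) = 2d
m2: inner = H(e7 36 36 36 36 36 36 76 64) = 05; tag = H(8d 5c 5c 5c 5c 5c 5c 05) = ba ← matches
m3: inner = H(e7 36 36 36 36 36 36 4c b1) = 28; tag = H(8d 5c 5c 5c 5c 5c 5c 28) = dd

2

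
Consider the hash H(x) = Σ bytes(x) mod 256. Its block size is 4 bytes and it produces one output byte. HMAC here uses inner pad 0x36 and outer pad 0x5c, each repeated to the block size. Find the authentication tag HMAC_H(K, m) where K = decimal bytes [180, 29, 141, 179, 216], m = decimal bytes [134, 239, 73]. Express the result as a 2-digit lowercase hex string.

Key decimal bytes [180, 29, 141, 179, 216] = b4 1d 8d b3 d8 is 5 bytes > B = 4, so hash it first: H(key) = e9, then zero-pad to 4 bytes: K' = e9 00 00 00.
K' ⊕ ipad = df 36 36 36.  K' ⊕ opad = b5 5c 5c 5c.
Inner input = (K'⊕ipad) ∥ m = df 36 36 36 ∥ 86 ef 49.
Inner hash: sum = 223+54+54+54+134+239+73 = 831; mod 256 = 63 → 3f.
Outer input = (K'⊕opad) ∥ inner = b5 5c 5c 5c ∥ 3f.
Outer hash (tag): sum = 181+92+92+92+63 = 520; mod 256 = 8 → 08.

08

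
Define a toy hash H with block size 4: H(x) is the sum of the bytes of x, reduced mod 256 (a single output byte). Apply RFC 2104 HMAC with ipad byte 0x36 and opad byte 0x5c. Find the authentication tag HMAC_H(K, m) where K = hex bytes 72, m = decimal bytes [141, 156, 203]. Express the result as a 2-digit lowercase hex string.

Key hex bytes 72 is 1 byte ≤ B = 4; zero-pad to 4 bytes: K' = 72 00 00 00.
K' ⊕ ipad = 44 36 36 36.  K' ⊕ opad = 2e 5c 5c 5c.
Inner input = (K'⊕ipad) ∥ m = 44 36 36 36 ∥ 8d 9c cb.
Inner hash: sum = 68+54+54+54+141+156+203 = 730; mod 256 = 218 → da.
Outer input = (K'⊕opad) ∥ inner = 2e 5c 5c 5c ∥ da.
Outer hash (tag): sum = 46+92+92+92+218 = 540; mod 256 = 28 → 1c.

1c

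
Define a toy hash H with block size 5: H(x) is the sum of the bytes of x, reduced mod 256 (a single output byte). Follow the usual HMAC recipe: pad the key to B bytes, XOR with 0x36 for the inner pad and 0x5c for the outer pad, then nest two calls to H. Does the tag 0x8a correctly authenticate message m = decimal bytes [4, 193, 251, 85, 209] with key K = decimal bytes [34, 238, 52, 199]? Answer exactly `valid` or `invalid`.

Key decimal bytes [34, 238, 52, 199] = 22 ee 34 c7 is 4 bytes ≤ B = 5; zero-pad to 5 bytes: K' = 22 ee 34 c7 00.
K' ⊕ ipad = 14 d8 02 f1 36; K' ⊕ opad = 7e b2 68 9b 5c.
Inner hash: sum = 20+216+2+241+54+4+193+251+85+209 = 1275; mod 256 = 251 → fb.
Outer hash (recomputed tag): sum = 126+178+104+155+92+251 = 906; mod 256 = 138 → 8a.
Recomputed tag = 8a; claimed = 8a → match.

valid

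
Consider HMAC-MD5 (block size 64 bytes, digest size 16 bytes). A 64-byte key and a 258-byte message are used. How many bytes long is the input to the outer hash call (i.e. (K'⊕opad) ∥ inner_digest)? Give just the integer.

Key is 64 ≤ 64 bytes, zero-padded: |K'| = 64.
Outer input = (K'⊕opad) ∥ H(inner) → 64 + 16 = 80 bytes.

80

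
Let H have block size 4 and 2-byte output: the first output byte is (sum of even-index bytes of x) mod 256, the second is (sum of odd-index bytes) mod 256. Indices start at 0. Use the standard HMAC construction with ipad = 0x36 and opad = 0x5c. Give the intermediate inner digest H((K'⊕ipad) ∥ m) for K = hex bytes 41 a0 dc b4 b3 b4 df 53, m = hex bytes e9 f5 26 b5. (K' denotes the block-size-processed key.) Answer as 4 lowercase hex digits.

de4d

Key hex bytes 41 a0 dc b4 b3 b4 df 53 is 8 bytes > B = 4, so hash it first: H(key) = af 5b, then zero-pad to 4 bytes: K' = af 5b 00 00.
K' ⊕ ipad = 99 6d 36 36.
Inner input = 99 6d 36 36 ∥ e9 f5 26 b5.
Inner hash: even-index sum = 478 mod 256 = 222; odd-index sum = 589 mod 256 = 77 → de 4d.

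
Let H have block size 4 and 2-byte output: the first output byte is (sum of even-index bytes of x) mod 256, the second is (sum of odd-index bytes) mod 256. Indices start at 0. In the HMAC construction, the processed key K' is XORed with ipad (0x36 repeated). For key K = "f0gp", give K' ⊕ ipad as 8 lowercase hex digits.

Key "f0gp" = 66 30 67 70 is exactly B = 4 bytes: K' = 66 30 67 70.
XOR each byte with 0x36: 66⊕36=50, 30⊕36=06, 67⊕36=51, 70⊕36=46.

50065146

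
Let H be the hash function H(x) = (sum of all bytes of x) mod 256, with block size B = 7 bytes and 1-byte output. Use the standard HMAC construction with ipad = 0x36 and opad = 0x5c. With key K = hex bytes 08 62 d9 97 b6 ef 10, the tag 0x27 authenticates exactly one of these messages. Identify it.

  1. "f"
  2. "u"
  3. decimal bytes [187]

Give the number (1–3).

Key hex bytes 08 62 d9 97 b6 ef 10 is exactly B = 7 bytes: K' = 08 62 d9 97 b6 ef 10.
K' ⊕ ipad = 3e 54 ef a1 80 d9 26; K' ⊕ opad = 54 3e 85 cb ea b3 4c.
m1: inner = H(3e 54 ef a1 80 d9 26 66) = 07; tag = H(54 3e 85 cb ea b3 4c 07) = d2
m2: inner = H(3e 54 ef a1 80 d9 26 75) = 16; tag = H(54 3e 85 cb ea b3 4c 16) = e1
m3: inner = H(3e 54 ef a1 80 d9 26 bb) = 5c; tag = H(54 3e 85 cb ea b3 4c 5c) = 27 ← matches

3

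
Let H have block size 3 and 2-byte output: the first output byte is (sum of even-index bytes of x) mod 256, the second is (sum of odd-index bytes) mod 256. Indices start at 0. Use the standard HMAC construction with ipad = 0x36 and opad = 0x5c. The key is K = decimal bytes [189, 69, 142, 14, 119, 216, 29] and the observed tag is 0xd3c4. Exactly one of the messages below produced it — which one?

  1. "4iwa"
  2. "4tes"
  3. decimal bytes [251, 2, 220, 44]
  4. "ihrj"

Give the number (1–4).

3

Key decimal bytes [189, 69, 142, 14, 119, 216, 29] = bd 45 8e 0e 77 d8 1d is 7 bytes > B = 3, so hash it first: H(key) = df 2b, then zero-pad to 3 bytes: K' = df 2b 00.
K' ⊕ ipad = e9 1d 36; K' ⊕ opad = 83 77 5c.
m1: inner = H(e9 1d 36 34 69 77 61) = e9 c8; tag = H(83 77 5c e9 c8) = a760
m2: inner = H(e9 1d 36 34 74 65 73) = 06 b6; tag = H(83 77 5c 06 b6) = 957d
m3: inner = H(e9 1d 36 fb 02 dc 2c) = 4d f4; tag = H(83 77 5c 4d f4) = d3c4 ← matches
m4: inner = H(e9 1d 36 69 68 72 6a) = f1 f8; tag = H(83 77 5c f1 f8) = d768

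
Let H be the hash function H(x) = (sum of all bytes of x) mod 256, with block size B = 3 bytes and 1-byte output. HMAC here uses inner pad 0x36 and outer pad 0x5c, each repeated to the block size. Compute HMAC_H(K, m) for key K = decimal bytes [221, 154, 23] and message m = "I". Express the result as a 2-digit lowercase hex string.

93

Key decimal bytes [221, 154, 23] = dd 9a 17 is exactly B = 3 bytes: K' = dd 9a 17.
K' ⊕ ipad = eb ac 21.  K' ⊕ opad = 81 c6 4b.
Inner input = (K'⊕ipad) ∥ m = eb ac 21 ∥ 49.
Inner hash: sum = 235+172+33+73 = 513; mod 256 = 1 → 01.
Outer input = (K'⊕opad) ∥ inner = 81 c6 4b ∥ 01.
Outer hash (tag): sum = 129+198+75+1 = 403; mod 256 = 147 → 93.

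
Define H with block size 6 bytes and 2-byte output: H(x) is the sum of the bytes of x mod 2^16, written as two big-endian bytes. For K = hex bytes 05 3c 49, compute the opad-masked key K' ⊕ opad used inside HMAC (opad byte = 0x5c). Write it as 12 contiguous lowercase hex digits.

Key hex bytes 05 3c 49 is 3 bytes ≤ B = 6; zero-pad to 6 bytes: K' = 05 3c 49 00 00 00.
XOR each byte with 0x5c: 05⊕5c=59, 3c⊕5c=60, 49⊕5c=15, 00⊕5c=5c, 00⊕5c=5c, 00⊕5c=5c.

5960155c5c5c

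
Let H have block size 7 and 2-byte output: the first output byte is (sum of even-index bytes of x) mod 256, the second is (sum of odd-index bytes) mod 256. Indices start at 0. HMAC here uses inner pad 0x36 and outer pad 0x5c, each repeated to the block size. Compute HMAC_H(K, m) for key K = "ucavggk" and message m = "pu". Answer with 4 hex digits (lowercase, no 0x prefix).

2e61

Key "ucavggk" = 75 63 61 76 67 67 6b is exactly B = 7 bytes: K' = 75 63 61 76 67 67 6b.
K' ⊕ ipad = 43 55 57 40 51 51 5d.  K' ⊕ opad = 29 3f 3d 2a 3b 3b 37.
Inner input = (K'⊕ipad) ∥ m = 43 55 57 40 51 51 5d ∥ 70 75.
Inner hash: even-index sum = 445 mod 256 = 189; odd-index sum = 342 mod 256 = 86 → bd 56.
Outer input = (K'⊕opad) ∥ inner = 29 3f 3d 2a 3b 3b 37 ∥ bd 56.
Outer hash (tag): even-index sum = 302 mod 256 = 46; odd-index sum = 353 mod 256 = 97 → 2e 61.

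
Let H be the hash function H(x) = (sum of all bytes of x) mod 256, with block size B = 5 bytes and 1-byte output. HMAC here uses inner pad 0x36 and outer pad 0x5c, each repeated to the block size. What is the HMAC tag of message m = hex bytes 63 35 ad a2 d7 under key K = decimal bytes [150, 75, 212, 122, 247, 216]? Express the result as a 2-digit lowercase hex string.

Key decimal bytes [150, 75, 212, 122, 247, 216] = 96 4b d4 7a f7 d8 is 6 bytes > B = 5, so hash it first: H(key) = fe, then zero-pad to 5 bytes: K' = fe 00 00 00 00.
K' ⊕ ipad = c8 36 36 36 36.  K' ⊕ opad = a2 5c 5c 5c 5c.
Inner input = (K'⊕ipad) ∥ m = c8 36 36 36 36 ∥ 63 35 ad a2 d7.
Inner hash: sum = 200+54+54+54+54+99+53+173+162+215 = 1118; mod 256 = 94 → 5e.
Outer input = (K'⊕opad) ∥ inner = a2 5c 5c 5c 5c ∥ 5e.
Outer hash (tag): sum = 162+92+92+92+92+94 = 624; mod 256 = 112 → 70.

70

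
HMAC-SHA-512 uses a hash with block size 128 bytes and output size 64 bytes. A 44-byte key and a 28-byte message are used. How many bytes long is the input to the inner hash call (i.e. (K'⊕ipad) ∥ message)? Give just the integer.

156

Key is 44 ≤ 128 bytes, zero-padded: |K'| = 128.
Inner input = (K'⊕ipad) ∥ m → 128 + 28 = 156 bytes.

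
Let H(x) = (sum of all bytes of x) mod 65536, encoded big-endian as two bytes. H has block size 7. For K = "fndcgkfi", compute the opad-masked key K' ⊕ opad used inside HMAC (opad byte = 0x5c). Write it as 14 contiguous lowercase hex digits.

Key "fndcgkfi" = 66 6e 64 63 67 6b 66 69 is 8 bytes > B = 7, so hash it first: H(key) = 03 3c, then zero-pad to 7 bytes: K' = 03 3c 00 00 00 00 00.
XOR each byte with 0x5c: 03⊕5c=5f, 3c⊕5c=60, 00⊕5c=5c, 00⊕5c=5c, 00⊕5c=5c, 00⊕5c=5c, 00⊕5c=5c.

5f605c5c5c5c5c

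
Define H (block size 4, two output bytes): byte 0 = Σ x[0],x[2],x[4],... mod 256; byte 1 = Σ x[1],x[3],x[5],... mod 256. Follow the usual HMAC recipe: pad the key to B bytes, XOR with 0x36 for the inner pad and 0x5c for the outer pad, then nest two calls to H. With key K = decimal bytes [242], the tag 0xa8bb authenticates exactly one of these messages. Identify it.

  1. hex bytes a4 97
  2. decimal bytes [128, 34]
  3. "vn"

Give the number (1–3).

Key decimal bytes [242] = f2 is 1 byte ≤ B = 4; zero-pad to 4 bytes: K' = f2 00 00 00.
K' ⊕ ipad = c4 36 36 36; K' ⊕ opad = ae 5c 5c 5c.
m1: inner = H(c4 36 36 36 a4 97) = 9e 03; tag = H(ae 5c 5c 5c 9e 03) = a8bb ← matches
m2: inner = H(c4 36 36 36 80 22) = 7a 8e; tag = H(ae 5c 5c 5c 7a 8e) = 8446
m3: inner = H(c4 36 36 36 76 6e) = 70 da; tag = H(ae 5c 5c 5c 70 da) = 7a92

1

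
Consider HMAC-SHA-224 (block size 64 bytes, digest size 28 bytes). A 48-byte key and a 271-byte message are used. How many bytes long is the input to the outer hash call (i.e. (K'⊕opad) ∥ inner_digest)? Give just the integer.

92

Key is 48 ≤ 64 bytes, zero-padded: |K'| = 64.
Outer input = (K'⊕opad) ∥ H(inner) → 64 + 28 = 92 bytes.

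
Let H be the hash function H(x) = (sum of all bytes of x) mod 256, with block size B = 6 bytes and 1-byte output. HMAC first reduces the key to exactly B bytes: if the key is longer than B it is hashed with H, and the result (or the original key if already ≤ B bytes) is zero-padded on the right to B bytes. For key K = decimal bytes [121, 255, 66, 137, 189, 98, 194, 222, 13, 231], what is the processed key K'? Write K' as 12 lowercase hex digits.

f60000000000

|K| = 10 > B = 6, so first hash the key.
H(K): sum = 121+255+66+137+189+98+194+222+13+231 = 1526; mod 256 = 246 → f6.
Zero-pad H(K) = f6 to 6 bytes: K' = f6 00 00 00 00 00.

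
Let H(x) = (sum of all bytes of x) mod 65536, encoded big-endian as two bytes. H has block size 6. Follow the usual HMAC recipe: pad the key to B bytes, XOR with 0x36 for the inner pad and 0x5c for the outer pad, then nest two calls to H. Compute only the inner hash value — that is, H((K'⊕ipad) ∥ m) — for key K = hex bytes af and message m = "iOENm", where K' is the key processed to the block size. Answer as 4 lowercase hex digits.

Key hex bytes af is 1 byte ≤ B = 6; zero-pad to 6 bytes: K' = af 00 00 00 00 00.
K' ⊕ ipad = 99 36 36 36 36 36.
Inner input = 99 36 36 36 36 36 ∥ 69 4f 45 4e 6d.
Inner hash: sum = 153+54+54+54+54+54+105+79+69+78+109 = 863 → 03 5f.

035f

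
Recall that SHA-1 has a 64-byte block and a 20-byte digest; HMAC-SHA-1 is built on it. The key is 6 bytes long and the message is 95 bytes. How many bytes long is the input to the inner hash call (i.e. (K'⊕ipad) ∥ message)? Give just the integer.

159

Key is 6 ≤ 64 bytes, zero-padded: |K'| = 64.
Inner input = (K'⊕ipad) ∥ m → 64 + 95 = 159 bytes.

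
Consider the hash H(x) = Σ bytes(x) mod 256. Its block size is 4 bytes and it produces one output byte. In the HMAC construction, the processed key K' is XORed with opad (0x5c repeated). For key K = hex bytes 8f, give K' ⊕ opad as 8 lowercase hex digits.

d35c5c5c

Key hex bytes 8f is 1 byte ≤ B = 4; zero-pad to 4 bytes: K' = 8f 00 00 00.
XOR each byte with 0x5c: 8f⊕5c=d3, 00⊕5c=5c, 00⊕5c=5c, 00⊕5c=5c.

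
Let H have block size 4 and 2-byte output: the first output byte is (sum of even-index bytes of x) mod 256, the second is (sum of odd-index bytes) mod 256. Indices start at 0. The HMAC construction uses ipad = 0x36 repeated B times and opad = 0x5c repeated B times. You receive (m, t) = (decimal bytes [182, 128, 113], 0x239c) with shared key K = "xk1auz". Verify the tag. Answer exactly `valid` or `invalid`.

Key "xk1auz" = 78 6b 31 61 75 7a is 6 bytes > B = 4, so hash it first: H(key) = 1e 46, then zero-pad to 4 bytes: K' = 1e 46 00 00.
K' ⊕ ipad = 28 70 36 36; K' ⊕ opad = 42 1a 5c 5c.
Inner hash: even-index sum = 389 mod 256 = 133; odd-index sum = 294 mod 256 = 38 → 85 26.
Outer hash (recomputed tag): even-index sum = 291 mod 256 = 35; odd-index sum = 156 mod 256 = 156 → 23 9c.
Recomputed tag = 239c; claimed = 239c → match.

valid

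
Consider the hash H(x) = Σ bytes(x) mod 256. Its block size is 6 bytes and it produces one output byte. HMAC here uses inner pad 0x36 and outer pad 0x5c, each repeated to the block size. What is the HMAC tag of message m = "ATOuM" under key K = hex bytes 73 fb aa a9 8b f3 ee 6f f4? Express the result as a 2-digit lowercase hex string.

f2

Key hex bytes 73 fb aa a9 8b f3 ee 6f f4 is 9 bytes > B = 6, so hash it first: H(key) = 90, then zero-pad to 6 bytes: K' = 90 00 00 00 00 00.
K' ⊕ ipad = a6 36 36 36 36 36.  K' ⊕ opad = cc 5c 5c 5c 5c 5c.
Inner input = (K'⊕ipad) ∥ m = a6 36 36 36 36 36 ∥ 41 54 4f 75 4d.
Inner hash: sum = 166+54+54+54+54+54+65+84+79+117+77 = 858; mod 256 = 90 → 5a.
Outer input = (K'⊕opad) ∥ inner = cc 5c 5c 5c 5c 5c ∥ 5a.
Outer hash (tag): sum = 204+92+92+92+92+92+90 = 754; mod 256 = 242 → f2.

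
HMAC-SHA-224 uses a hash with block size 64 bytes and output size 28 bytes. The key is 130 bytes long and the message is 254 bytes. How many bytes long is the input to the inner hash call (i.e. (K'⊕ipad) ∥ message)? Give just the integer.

Key is 130 > 64 bytes, so it is hashed to 28 bytes then zero-padded to 64: |K'| = 64.
Inner input = (K'⊕ipad) ∥ m → 64 + 254 = 318 bytes.

318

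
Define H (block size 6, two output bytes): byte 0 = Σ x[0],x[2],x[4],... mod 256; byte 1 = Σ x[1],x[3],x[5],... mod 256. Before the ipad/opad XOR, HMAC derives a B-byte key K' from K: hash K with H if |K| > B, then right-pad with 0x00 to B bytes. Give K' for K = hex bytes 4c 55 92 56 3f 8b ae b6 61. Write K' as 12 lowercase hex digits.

|K| = 9 > B = 6, so first hash the key.
H(K): even-index sum = 556 mod 256 = 44; odd-index sum = 492 mod 256 = 236 → 2c ec.
Zero-pad H(K) = 2c ec to 6 bytes: K' = 2c ec 00 00 00 00.

2cec00000000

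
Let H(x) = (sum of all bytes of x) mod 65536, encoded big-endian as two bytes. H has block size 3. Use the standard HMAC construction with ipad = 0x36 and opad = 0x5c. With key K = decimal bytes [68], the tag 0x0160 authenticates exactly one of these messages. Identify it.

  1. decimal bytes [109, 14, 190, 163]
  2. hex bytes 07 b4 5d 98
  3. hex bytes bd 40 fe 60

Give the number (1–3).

Key decimal bytes [68] = 44 is 1 byte ≤ B = 3; zero-pad to 3 bytes: K' = 44 00 00.
K' ⊕ ipad = 72 36 36; K' ⊕ opad = 18 5c 5c.
m1: inner = H(72 36 36 6d 0e be a3) = 02 ba; tag = H(18 5c 5c 02 ba) = 018c
m2: inner = H(72 36 36 07 b4 5d 98) = 02 8e; tag = H(18 5c 5c 02 8e) = 0160 ← matches
m3: inner = H(72 36 36 bd 40 fe 60) = 03 39; tag = H(18 5c 5c 03 39) = 010c

2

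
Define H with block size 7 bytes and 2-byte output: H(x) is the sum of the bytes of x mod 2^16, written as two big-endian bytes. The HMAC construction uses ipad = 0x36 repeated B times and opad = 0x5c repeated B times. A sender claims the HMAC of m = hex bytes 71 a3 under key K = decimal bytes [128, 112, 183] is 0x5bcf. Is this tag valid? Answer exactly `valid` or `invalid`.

Key decimal bytes [128, 112, 183] = 80 70 b7 is 3 bytes ≤ B = 7; zero-pad to 7 bytes: K' = 80 70 b7 00 00 00 00.
K' ⊕ ipad = b6 46 81 36 36 36 36; K' ⊕ opad = dc 2c eb 5c 5c 5c 5c.
Inner hash: sum = 182+70+129+54+54+54+54+113+163 = 873 → 03 69.
Outer hash (recomputed tag): sum = 220+44+235+92+92+92+92+3+105 = 975 → 03 cf.
Recomputed tag = 03cf; claimed = 5bcf → mismatch.

invalid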